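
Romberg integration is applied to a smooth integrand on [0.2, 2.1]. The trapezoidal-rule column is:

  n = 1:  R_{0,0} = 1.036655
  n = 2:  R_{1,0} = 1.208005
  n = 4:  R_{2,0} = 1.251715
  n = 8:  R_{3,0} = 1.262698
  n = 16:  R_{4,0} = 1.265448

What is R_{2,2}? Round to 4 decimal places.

R_{1,1} = 1.208005 + (1.208005 − 1.036655)/3 = 1.265122
R_{2,1} = 1.251715 + (1.251715 − 1.208005)/3 = 1.266285
R_{2,2} = (16·1.266285 − 1.265122) / 15 = 1.266363

1.2664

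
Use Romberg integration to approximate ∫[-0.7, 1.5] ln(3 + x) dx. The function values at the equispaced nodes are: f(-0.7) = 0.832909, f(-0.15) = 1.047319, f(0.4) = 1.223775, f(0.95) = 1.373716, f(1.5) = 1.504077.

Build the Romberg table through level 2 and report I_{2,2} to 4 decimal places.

I_{0,0} (trapezoid, 1 panel, h=2.2000): 2.570685
I_{1,0} (trapezoid, 2 panels, h=1.1000): 2.631495
I_{2,0} (trapezoid, 4 panels, h=0.5500): 2.647317
I_{1,1} = 2.631495 + (2.631495 − 2.570685)/3 = 2.651765
I_{2,1} = 2.647317 + (2.647317 − 2.631495)/3 = 2.652591
I_{2,2} = 2.652591 + (2.652591 − 2.651765)/15 = 2.652646

2.6526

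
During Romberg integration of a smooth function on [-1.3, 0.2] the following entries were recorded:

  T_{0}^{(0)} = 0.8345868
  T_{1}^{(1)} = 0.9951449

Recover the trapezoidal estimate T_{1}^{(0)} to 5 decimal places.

From T_{1}^{(1)} = (4·T_{1}^{(0)} − T_{0}^{(0)})/3, solve for T_{1}^{(0)}:
4·T_{1}^{(0)} = 3·0.9951449 + 0.8345868 = 3.8200215
T_{1}^{(0)} = 0.9550054

0.95501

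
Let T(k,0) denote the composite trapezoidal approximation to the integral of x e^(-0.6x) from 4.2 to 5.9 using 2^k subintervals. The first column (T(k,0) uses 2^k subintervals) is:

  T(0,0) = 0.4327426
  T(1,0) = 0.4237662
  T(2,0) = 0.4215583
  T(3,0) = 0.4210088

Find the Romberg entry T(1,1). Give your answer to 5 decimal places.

0.42077

Richardson extrapolation on the trapezoidal column (denominator 4−1=3):
T(1,1) = (4·0.4237662 − 0.4327426) / 3 = 0.4207741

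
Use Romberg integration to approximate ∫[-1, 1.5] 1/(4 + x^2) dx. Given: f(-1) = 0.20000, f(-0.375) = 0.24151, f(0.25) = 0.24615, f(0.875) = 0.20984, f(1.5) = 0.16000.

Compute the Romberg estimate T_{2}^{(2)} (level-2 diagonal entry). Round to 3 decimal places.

T_{0}^{(0)} (trapezoid, 1 panel, h=2.5000): 0.45000
T_{1}^{(0)} (trapezoid, 2 panels, h=1.2500): 0.53269
T_{2}^{(0)} (trapezoid, 4 panels, h=0.6250): 0.54844
T_{1}^{(1)} = 0.53269 + (0.53269 − 0.45000)/3 = 0.56025
T_{2}^{(1)} = 0.54844 + (0.54844 − 0.53269)/3 = 0.55369
T_{2}^{(2)} = 0.55369 + (0.55369 − 0.56025)/15 = 0.55325

0.553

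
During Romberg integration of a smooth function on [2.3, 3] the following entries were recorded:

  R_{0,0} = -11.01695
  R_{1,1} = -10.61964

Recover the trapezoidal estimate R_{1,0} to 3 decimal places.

-10.719

From R_{1,1} = (4·R_{1,0} − R_{0,0})/3, solve for R_{1,0}:
4·R_{1,0} = 3·(-10.61964) + (-11.01695) = -42.87587
R_{1,0} = -10.71897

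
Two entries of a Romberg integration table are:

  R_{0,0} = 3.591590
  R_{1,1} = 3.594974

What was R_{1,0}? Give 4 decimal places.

3.5941

From R_{1,1} = (4·R_{1,0} − R_{0,0})/3, solve for R_{1,0}:
4·R_{1,0} = 3·3.594974 + 3.591590 = 14.376512
R_{1,0} = 3.594128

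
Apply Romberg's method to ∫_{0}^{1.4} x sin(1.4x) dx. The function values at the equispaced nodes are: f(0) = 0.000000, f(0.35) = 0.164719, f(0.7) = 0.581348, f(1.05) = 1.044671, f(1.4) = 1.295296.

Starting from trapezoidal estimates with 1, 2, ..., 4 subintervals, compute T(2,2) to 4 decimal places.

0.8516

T(0,0) (trapezoid, 1 panel, h=1.4000): 0.906707
T(1,0) (trapezoid, 2 panels, h=0.7000): 0.860297
T(2,0) (trapezoid, 4 panels, h=0.3500): 0.853435
T(1,1) = 0.860297 + (0.860297 − 0.906707)/3 = 0.844827
T(2,1) = 0.853435 + (0.853435 − 0.860297)/3 = 0.851148
T(2,2) = 0.851148 + (0.851148 − 0.844827)/15 = 0.851569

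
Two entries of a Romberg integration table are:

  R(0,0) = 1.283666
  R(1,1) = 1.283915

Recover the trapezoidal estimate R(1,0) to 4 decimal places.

From R(1,1) = (4·R(1,0) − R(0,0))/3, solve for R(1,0):
4·R(1,0) = 3·1.283915 + 1.283666 = 5.135411
R(1,0) = 1.283853

1.2839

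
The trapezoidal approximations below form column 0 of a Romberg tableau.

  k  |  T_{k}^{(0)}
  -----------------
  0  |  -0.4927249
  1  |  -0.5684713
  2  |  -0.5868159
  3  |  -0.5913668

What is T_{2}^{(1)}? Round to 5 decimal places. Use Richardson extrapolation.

Richardson extrapolation on the trapezoidal column (denominator 4−1=3):
T_{2}^{(1)} = (4·(-0.5868159) − (-0.5684713)) / 3 = -0.5929308

-0.59293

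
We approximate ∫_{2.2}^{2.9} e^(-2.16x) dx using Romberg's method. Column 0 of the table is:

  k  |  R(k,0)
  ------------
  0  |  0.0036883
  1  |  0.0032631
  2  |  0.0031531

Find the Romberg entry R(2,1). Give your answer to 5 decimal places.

0.00312

R(2,1) = 0.0031531 + (0.0031531 − 0.0032631)/3 = 0.0031164
(Column j=1 coincides with Simpson's rule on the same nodes.)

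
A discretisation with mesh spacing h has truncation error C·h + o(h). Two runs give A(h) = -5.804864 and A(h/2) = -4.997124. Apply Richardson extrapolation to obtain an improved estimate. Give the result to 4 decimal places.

-4.1894

The leading error scales as h; refining by a factor of 2 reduces it by 2^1 = 2.
Extrapolated value = (2·A(h/2) − A(h)) / (2 − 1)
= (2·(-4.997124) − (-5.804864)) / 1
= -4.189384 / 1 = -4.189384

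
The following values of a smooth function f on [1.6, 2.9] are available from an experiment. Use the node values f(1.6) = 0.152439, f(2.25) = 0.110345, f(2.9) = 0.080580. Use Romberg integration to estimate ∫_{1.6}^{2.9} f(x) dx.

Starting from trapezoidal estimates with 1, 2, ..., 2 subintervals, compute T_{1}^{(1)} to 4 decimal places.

T_{0}^{(0)} (trapezoid, 1 panel, h=1.3000): 0.151462
T_{1}^{(0)} (trapezoid, 2 panels, h=0.6500): 0.147455
T_{1}^{(1)} = 0.147455 + (0.147455 − 0.151462)/3 = 0.146119

0.1461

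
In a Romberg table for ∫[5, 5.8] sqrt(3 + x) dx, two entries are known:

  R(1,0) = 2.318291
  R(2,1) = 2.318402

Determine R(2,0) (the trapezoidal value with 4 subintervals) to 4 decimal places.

2.3184

From R(2,1) = (4·R(2,0) − R(1,0))/3, solve for R(2,0):
4·R(2,0) = 3·2.318402 + 2.318291 = 9.273497
R(2,0) = 2.318374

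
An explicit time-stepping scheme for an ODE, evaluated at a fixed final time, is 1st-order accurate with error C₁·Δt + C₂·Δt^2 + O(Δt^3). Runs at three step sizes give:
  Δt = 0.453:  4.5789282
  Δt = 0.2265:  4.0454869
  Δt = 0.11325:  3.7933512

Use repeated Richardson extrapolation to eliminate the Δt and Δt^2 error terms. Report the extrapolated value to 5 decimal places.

3.55094

First eliminate the Δt term (factor 2^1 = 2):
  B₁ = (2·4.0454869 − 4.5789282)/1 = 3.5120456
  B₂ = (2·3.7933512 − 4.0454869)/1 = 3.5412155
Then eliminate the Δt^2 term (factor 2^2 = 4):
  (4·3.5412155 − 3.5120456)/3 = 3.5509388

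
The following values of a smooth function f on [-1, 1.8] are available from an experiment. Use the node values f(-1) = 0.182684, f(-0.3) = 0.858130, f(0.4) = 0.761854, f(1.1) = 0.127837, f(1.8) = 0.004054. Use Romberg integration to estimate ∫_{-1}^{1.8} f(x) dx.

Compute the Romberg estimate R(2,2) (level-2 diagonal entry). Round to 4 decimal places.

1.3067

R(0,0) (trapezoid, 1 panel, h=2.8000): 0.261433
R(1,0) (trapezoid, 2 panels, h=1.4000): 1.197312
R(2,0) (trapezoid, 4 panels, h=0.7000): 1.288833
R(1,1) = 1.197312 + (1.197312 − 0.261433)/3 = 1.509272
R(2,1) = 1.288833 + (1.288833 − 1.197312)/3 = 1.319340
R(2,2) = 1.319340 + (1.319340 − 1.509272)/15 = 1.306678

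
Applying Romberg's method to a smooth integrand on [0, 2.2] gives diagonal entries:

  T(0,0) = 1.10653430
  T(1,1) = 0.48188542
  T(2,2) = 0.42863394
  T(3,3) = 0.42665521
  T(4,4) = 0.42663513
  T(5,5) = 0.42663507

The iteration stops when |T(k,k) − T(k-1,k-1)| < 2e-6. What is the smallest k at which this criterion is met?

|T(1,1) − T(0,0)| = 0.62464888 ≥ 2e-6
|T(2,2) − T(1,1)| = 0.05325148 ≥ 2e-6
|T(3,3) − T(2,2)| = 0.00197873 ≥ 2e-6
|T(4,4) − T(3,3)| = 0.00002008 ≥ 2e-6
|T(5,5) − T(4,4)| = 0.00000006 < 2e-6

k = 5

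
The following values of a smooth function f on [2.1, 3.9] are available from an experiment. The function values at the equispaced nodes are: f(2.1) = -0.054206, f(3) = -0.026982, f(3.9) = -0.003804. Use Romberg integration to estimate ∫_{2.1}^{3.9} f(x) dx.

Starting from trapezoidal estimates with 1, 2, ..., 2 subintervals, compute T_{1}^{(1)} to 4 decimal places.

-0.0498

T_{0}^{(0)} (trapezoid, 1 panel, h=1.8000): -0.052209
T_{1}^{(0)} (trapezoid, 2 panels, h=0.9000): -0.050388
T_{1}^{(1)} = -0.050388 + (-0.050388 − (-0.052209))/3 = -0.049781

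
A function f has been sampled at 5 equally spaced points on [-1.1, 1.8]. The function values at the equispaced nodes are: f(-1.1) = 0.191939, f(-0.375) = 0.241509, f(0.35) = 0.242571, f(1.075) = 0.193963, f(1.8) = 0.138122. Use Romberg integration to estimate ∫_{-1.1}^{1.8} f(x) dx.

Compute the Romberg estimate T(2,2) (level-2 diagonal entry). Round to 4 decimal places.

0.6173

T(0,0) (trapezoid, 1 panel, h=2.9000): 0.478588
T(1,0) (trapezoid, 2 panels, h=1.4500): 0.591022
T(2,0) (trapezoid, 4 panels, h=0.7250): 0.611228
T(1,1) = 0.591022 + (0.591022 − 0.478588)/3 = 0.628500
T(2,1) = 0.611228 + (0.611228 − 0.591022)/3 = 0.617963
T(2,2) = 0.617963 + (0.617963 − 0.628500)/15 = 0.617261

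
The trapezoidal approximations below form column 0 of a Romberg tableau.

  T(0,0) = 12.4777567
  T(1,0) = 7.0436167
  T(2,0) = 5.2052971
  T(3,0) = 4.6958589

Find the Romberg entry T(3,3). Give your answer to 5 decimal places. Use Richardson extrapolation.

T(1,1) = (4·7.0436167 − 12.4777567) / 3 = 5.2322367
T(2,1) = (4·5.2052971 − 7.0436167) / 3 = 4.5925239
T(3,1) = (4·4.6958589 − 5.2052971) / 3 = 4.5260462
T(2,2) = 4.5925239 + (4.5925239 − 5.2322367)/15 = 4.5498764
T(3,2) = 4.5260462 + (4.5260462 − 4.5925239)/15 = 4.5216144
T(3,3) = (64·4.5216144 − 4.5498764) / 63 = 4.5211658

4.52117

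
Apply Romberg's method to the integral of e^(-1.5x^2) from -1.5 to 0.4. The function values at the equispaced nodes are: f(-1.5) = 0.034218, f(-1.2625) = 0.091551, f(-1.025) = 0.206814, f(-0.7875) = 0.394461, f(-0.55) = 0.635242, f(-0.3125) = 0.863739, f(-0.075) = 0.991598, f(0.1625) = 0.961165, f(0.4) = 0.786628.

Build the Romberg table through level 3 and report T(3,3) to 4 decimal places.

T(0,0) (trapezoid, 1 panel, h=1.9000): 0.779804
T(1,0) (trapezoid, 2 panels, h=0.9500): 0.993382
T(2,0) (trapezoid, 4 panels, h=0.4750): 1.065937
T(3,0) (trapezoid, 8 panels, h=0.2375): 1.081811
T(1,1) = 0.993382 + (0.993382 − 0.779804)/3 = 1.064575
T(2,1) = 1.065937 + (1.065937 − 0.993382)/3 = 1.090122
T(3,1) = 1.081811 + (1.081811 − 1.065937)/3 = 1.087102
T(2,2) = 1.090122 + (1.090122 − 1.064575)/15 = 1.091825
T(3,2) = 1.087102 + (1.087102 − 1.090122)/15 = 1.086901
T(3,3) = 1.086901 + (1.086901 − 1.091825)/63 = 1.086823

1.0868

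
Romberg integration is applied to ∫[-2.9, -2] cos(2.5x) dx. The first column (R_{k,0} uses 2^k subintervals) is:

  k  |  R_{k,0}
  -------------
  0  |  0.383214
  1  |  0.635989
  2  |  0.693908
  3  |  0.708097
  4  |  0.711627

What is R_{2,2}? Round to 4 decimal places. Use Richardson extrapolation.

R_{1,1} = (4·0.635989 − 0.383214) / 3 = 0.720247
R_{2,1} = 0.693908 + (0.693908 − 0.635989)/3 = 0.713214
R_{2,2} = (16·0.713214 − 0.720247) / 15 = 0.712745

0.7127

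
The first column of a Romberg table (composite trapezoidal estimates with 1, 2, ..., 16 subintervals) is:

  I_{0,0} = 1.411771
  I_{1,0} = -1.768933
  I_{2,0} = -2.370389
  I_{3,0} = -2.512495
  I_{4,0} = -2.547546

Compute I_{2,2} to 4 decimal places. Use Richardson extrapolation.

-2.5537

I_{1,1} = -1.768933 + (-1.768933 − 1.411771)/3 = -2.829168
I_{2,1} = (4·(-2.370389) − (-1.768933)) / 3 = -2.570874
I_{2,2} = (16·(-2.570874) − (-2.829168)) / 15 = -2.553654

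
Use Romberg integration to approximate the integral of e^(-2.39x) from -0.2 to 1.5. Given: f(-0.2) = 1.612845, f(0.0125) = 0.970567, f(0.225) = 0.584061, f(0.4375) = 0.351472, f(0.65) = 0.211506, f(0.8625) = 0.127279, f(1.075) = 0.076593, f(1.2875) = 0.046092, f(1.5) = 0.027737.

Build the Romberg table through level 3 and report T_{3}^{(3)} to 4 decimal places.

T_{0}^{(0)} (trapezoid, 1 panel, h=1.7000): 1.394495
T_{1}^{(0)} (trapezoid, 2 panels, h=0.8500): 0.877027
T_{2}^{(0)} (trapezoid, 4 panels, h=0.4250): 0.719292
T_{3}^{(0)} (trapezoid, 8 panels, h=0.2125): 0.677420
T_{1}^{(1)} = 0.877027 + (0.877027 − 1.394495)/3 = 0.704538
T_{2}^{(1)} = 0.719292 + (0.719292 − 0.877027)/3 = 0.666714
T_{3}^{(1)} = 0.677420 + (0.677420 − 0.719292)/3 = 0.663463
T_{2}^{(2)} = 0.666714 + (0.666714 − 0.704538)/15 = 0.664192
T_{3}^{(2)} = 0.663463 + (0.663463 − 0.666714)/15 = 0.663246
T_{3}^{(3)} = 0.663246 + (0.663246 − 0.664192)/63 = 0.663231

0.6632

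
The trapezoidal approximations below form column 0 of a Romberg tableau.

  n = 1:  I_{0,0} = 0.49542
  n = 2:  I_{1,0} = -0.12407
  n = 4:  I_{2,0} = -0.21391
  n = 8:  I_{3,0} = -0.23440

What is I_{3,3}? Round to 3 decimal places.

Richardson extrapolation on the trapezoidal column (denominator 4−1=3):
I_{1,1} = (4·(-0.12407) − 0.49542) / 3 = -0.33057
I_{2,1} = -0.21391 + (-0.21391 − (-0.12407))/3 = -0.24386
I_{3,1} = -0.23440 + (-0.23440 − (-0.21391))/3 = -0.24123
I_{2,2} = -0.24386 + (-0.24386 − (-0.33057))/15 = -0.23808
I_{3,2} = -0.24123 + (-0.24123 − (-0.24386))/15 = -0.24105
I_{3,3} = (64·(-0.24105) − (-0.23808)) / 63 = -0.24110
(Column j=1 coincides with Simpson's rule on the same nodes.)

-0.241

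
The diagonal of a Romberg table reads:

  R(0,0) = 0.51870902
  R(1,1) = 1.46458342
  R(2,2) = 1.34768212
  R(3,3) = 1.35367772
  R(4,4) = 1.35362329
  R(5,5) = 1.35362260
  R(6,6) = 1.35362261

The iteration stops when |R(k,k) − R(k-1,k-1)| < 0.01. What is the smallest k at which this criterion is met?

k = 3

|R(1,1) − R(0,0)| = 0.94587440 ≥ 0.01
|R(2,2) − R(1,1)| = 0.11690130 ≥ 0.01
|R(3,3) − R(2,2)| = 0.00599560 < 0.01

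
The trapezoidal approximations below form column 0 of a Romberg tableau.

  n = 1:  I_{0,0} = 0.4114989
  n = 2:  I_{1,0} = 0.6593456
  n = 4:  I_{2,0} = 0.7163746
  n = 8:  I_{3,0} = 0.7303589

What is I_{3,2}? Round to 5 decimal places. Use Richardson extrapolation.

Richardson extrapolation on the trapezoidal column (denominator 4−1=3):
I_{2,1} = 0.7163746 + (0.7163746 − 0.6593456)/3 = 0.7353843
I_{3,1} = (4·0.7303589 − 0.7163746) / 3 = 0.7350203
I_{3,2} = 0.7350203 + (0.7350203 − 0.7353843)/15 = 0.7349960

0.73500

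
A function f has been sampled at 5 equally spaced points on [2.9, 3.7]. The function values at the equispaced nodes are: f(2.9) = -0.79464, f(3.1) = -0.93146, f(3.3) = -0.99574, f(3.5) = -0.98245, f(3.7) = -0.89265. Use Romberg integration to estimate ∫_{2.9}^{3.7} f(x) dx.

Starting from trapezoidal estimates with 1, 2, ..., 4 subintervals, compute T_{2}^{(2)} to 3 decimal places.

-0.756

T_{0}^{(0)} (trapezoid, 1 panel, h=0.8000): -0.67492
T_{1}^{(0)} (trapezoid, 2 panels, h=0.4000): -0.73575
T_{2}^{(0)} (trapezoid, 4 panels, h=0.2000): -0.75066
T_{1}^{(1)} = -0.73575 + (-0.73575 − (-0.67492))/3 = -0.75603
T_{2}^{(1)} = -0.75066 + (-0.75066 − (-0.73575))/3 = -0.75563
T_{2}^{(2)} = -0.75563 + (-0.75563 − (-0.75603))/15 = -0.75560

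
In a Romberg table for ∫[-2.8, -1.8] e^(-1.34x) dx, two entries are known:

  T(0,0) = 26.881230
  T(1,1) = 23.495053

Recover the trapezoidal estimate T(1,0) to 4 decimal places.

From T(1,1) = (4·T(1,0) − T(0,0))/3, solve for T(1,0):
4·T(1,0) = 3·23.495053 + 26.881230 = 97.366389
T(1,0) = 24.341597

24.3416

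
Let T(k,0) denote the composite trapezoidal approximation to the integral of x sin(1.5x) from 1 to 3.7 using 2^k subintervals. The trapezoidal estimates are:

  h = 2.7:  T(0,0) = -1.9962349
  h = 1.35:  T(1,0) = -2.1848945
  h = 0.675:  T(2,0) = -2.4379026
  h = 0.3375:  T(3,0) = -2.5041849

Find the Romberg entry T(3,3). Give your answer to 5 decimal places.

-2.52633

Richardson extrapolation on the trapezoidal column (denominator 4−1=3):
T(1,1) = (4·(-2.1848945) − (-1.9962349)) / 3 = -2.2477810
T(2,1) = (4·(-2.4379026) − (-2.1848945)) / 3 = -2.5222386
T(3,1) = -2.5041849 + (-2.5041849 − (-2.4379026))/3 = -2.5262790
T(2,2) = (16·(-2.5222386) − (-2.2477810)) / 15 = -2.5405358
T(3,2) = (16·(-2.5262790) − (-2.5222386)) / 15 = -2.5265484
T(3,3) = -2.5265484 + (-2.5265484 − (-2.5405358))/63 = -2.5263264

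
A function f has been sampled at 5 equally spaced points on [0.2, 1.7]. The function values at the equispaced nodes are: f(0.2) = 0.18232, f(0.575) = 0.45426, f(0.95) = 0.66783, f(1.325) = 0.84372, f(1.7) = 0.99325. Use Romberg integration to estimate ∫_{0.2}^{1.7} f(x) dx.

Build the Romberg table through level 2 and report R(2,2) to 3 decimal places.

0.963

R(0,0) (trapezoid, 1 panel, h=1.5000): 0.88168
R(1,0) (trapezoid, 2 panels, h=0.7500): 0.94171
R(2,0) (trapezoid, 4 panels, h=0.3750): 0.95760
R(1,1) = 0.94171 + (0.94171 − 0.88168)/3 = 0.96172
R(2,1) = 0.95760 + (0.95760 − 0.94171)/3 = 0.96290
R(2,2) = 0.96290 + (0.96290 − 0.96172)/15 = 0.96298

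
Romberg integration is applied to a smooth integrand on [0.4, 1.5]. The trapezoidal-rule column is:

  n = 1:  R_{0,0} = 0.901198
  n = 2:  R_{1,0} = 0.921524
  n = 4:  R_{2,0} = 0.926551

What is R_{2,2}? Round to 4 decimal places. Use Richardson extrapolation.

0.9282

Richardson extrapolation on the trapezoidal column (denominator 4−1=3):
R_{1,1} = 0.921524 + (0.921524 − 0.901198)/3 = 0.928299
R_{2,1} = 0.926551 + (0.926551 − 0.921524)/3 = 0.928227
R_{2,2} = (16·0.928227 − 0.928299) / 15 = 0.928222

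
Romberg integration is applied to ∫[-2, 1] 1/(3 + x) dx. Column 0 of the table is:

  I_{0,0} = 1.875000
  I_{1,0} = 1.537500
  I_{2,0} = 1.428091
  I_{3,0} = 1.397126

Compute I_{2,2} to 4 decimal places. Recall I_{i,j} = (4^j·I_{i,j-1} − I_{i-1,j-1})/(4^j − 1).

Richardson extrapolation on the trapezoidal column (denominator 4−1=3):
I_{1,1} = 1.537500 + (1.537500 − 1.875000)/3 = 1.425000
I_{2,1} = (4·1.428091 − 1.537500) / 3 = 1.391621
I_{2,2} = (16·1.391621 − 1.425000) / 15 = 1.389396
(Column j=1 coincides with Simpson's rule on the same nodes.)

1.3894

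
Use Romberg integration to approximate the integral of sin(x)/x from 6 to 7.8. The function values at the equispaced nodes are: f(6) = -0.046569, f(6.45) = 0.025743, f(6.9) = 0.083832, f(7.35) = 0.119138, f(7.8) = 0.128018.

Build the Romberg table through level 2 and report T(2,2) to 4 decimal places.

T(0,0) (trapezoid, 1 panel, h=1.8000): 0.073304
T(1,0) (trapezoid, 2 panels, h=0.9000): 0.112101
T(2,0) (trapezoid, 4 panels, h=0.4500): 0.121247
T(1,1) = 0.112101 + (0.112101 − 0.073304)/3 = 0.125033
T(2,1) = 0.121247 + (0.121247 − 0.112101)/3 = 0.124296
T(2,2) = 0.124296 + (0.124296 − 0.125033)/15 = 0.124247

0.1242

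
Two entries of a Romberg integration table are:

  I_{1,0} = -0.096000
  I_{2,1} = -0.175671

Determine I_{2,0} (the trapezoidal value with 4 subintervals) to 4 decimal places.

-0.1558

From I_{2,1} = (4·I_{2,0} − I_{1,0})/3, solve for I_{2,0}:
4·I_{2,0} = 3·(-0.175671) + (-0.096000) = -0.623013
I_{2,0} = -0.155753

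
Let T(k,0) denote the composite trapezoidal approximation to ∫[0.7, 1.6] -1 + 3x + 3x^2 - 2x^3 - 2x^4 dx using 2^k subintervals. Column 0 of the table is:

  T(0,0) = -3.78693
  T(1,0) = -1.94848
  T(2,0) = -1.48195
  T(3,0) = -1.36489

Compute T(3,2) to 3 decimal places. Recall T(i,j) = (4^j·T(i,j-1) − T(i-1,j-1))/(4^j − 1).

Richardson extrapolation on the trapezoidal column (denominator 4−1=3):
T(2,1) = -1.48195 + (-1.48195 − (-1.94848))/3 = -1.32644
T(3,1) = (4·(-1.36489) − (-1.48195)) / 3 = -1.32587
T(3,2) = -1.32587 + (-1.32587 − (-1.32644))/15 = -1.32583

-1.326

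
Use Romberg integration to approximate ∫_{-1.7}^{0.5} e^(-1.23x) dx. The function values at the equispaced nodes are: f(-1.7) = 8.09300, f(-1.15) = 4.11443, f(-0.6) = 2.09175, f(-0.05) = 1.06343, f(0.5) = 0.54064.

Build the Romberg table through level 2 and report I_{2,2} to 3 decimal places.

6.141

I_{0,0} (trapezoid, 1 panel, h=2.2000): 9.49700
I_{1,0} (trapezoid, 2 panels, h=1.1000): 7.04943
I_{2,0} (trapezoid, 4 panels, h=0.5500): 6.37254
I_{1,1} = 7.04943 + (7.04943 − 9.49700)/3 = 6.23357
I_{2,1} = 6.37254 + (6.37254 − 7.04943)/3 = 6.14691
I_{2,2} = 6.14691 + (6.14691 − 6.23357)/15 = 6.14113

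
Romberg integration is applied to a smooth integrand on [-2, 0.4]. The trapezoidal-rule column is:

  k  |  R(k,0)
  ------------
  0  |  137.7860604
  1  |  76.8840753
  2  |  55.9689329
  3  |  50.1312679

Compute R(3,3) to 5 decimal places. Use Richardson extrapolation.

48.12554

Richardson extrapolation on the trapezoidal column (denominator 4−1=3):
R(1,1) = 76.8840753 + (76.8840753 − 137.7860604)/3 = 56.5834136
R(2,1) = (4·55.9689329 − 76.8840753) / 3 = 48.9972188
R(3,1) = 50.1312679 + (50.1312679 − 55.9689329)/3 = 48.1853796
R(2,2) = (16·48.9972188 − 56.5834136) / 15 = 48.4914725
R(3,2) = 48.1853796 + (48.1853796 − 48.9972188)/15 = 48.1312570
R(3,3) = (64·48.1312570 − 48.4914725) / 63 = 48.1255393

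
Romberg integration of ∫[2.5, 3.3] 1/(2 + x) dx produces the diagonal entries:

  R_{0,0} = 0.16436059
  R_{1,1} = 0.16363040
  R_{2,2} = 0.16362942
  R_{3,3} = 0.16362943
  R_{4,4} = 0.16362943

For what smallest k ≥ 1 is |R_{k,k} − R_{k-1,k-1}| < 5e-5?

k = 2

|R_{1,1} − R_{0,0}| = 0.00073019 ≥ 5e-5
|R_{2,2} − R_{1,1}| = 0.00000098 < 5e-5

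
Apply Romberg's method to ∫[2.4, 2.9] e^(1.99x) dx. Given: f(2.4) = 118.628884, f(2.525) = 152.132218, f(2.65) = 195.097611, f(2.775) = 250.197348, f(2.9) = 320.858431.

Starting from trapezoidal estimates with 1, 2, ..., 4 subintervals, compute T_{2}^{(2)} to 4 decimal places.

T_{0}^{(0)} (trapezoid, 1 panel, h=0.5000): 109.871829
T_{1}^{(0)} (trapezoid, 2 panels, h=0.2500): 103.710317
T_{2}^{(0)} (trapezoid, 4 panels, h=0.1250): 102.146354
T_{1}^{(1)} = 103.710317 + (103.710317 − 109.871829)/3 = 101.656480
T_{2}^{(1)} = 102.146354 + (102.146354 − 103.710317)/3 = 101.625033
T_{2}^{(2)} = 101.625033 + (101.625033 − 101.656480)/15 = 101.622937

101.6229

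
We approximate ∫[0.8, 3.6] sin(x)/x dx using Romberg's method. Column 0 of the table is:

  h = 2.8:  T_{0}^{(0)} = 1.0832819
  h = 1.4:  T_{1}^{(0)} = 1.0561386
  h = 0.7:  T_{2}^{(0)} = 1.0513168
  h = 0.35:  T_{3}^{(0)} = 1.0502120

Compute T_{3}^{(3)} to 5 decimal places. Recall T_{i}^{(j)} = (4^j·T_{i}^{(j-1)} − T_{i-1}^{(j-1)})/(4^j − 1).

T_{1}^{(1)} = (4·1.0561386 − 1.0832819) / 3 = 1.0470908
T_{2}^{(1)} = (4·1.0513168 − 1.0561386) / 3 = 1.0497095
T_{3}^{(1)} = (4·1.0502120 − 1.0513168) / 3 = 1.0498437
T_{2}^{(2)} = (16·1.0497095 − 1.0470908) / 15 = 1.0498841
T_{3}^{(2)} = (16·1.0498437 − 1.0497095) / 15 = 1.0498526
T_{3}^{(3)} = 1.0498526 + (1.0498526 − 1.0498841)/63 = 1.0498521

1.04985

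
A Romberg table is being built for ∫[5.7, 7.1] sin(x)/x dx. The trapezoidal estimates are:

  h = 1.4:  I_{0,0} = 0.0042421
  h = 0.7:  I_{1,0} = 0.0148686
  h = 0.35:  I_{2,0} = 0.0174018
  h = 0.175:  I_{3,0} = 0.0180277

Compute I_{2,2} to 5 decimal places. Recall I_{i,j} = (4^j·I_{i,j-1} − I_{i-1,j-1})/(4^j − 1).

Richardson extrapolation on the trapezoidal column (denominator 4−1=3):
I_{1,1} = 0.0148686 + (0.0148686 − 0.0042421)/3 = 0.0184108
I_{2,1} = (4·0.0174018 − 0.0148686) / 3 = 0.0182462
I_{2,2} = (16·0.0182462 − 0.0184108) / 15 = 0.0182352

0.01824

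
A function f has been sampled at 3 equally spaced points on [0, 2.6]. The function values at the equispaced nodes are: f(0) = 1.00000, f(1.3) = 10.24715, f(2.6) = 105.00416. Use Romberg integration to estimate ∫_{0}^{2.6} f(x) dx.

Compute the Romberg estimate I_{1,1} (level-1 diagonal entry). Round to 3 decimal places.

63.697

I_{0,0} (trapezoid, 1 panel, h=2.6000): 137.80541
I_{1,0} (trapezoid, 2 panels, h=1.3000): 82.22400
I_{1,1} = 82.22400 + (82.22400 − 137.80541)/3 = 63.69686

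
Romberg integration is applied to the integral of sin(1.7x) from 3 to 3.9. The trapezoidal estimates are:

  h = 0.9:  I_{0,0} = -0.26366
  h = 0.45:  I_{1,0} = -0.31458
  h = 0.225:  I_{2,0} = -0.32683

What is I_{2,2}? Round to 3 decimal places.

I_{1,1} = (4·(-0.31458) − (-0.26366)) / 3 = -0.33155
I_{2,1} = -0.32683 + (-0.32683 − (-0.31458))/3 = -0.33091
I_{2,2} = -0.33091 + (-0.33091 − (-0.33155))/15 = -0.33087
(Column j=1 coincides with Simpson's rule on the same nodes.)

-0.331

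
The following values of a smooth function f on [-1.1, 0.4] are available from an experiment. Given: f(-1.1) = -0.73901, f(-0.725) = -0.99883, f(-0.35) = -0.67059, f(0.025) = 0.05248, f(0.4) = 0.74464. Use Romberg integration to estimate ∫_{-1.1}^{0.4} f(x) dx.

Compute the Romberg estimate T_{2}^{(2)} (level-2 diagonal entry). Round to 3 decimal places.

T_{0}^{(0)} (trapezoid, 1 panel, h=1.5000): 0.00422
T_{1}^{(0)} (trapezoid, 2 panels, h=0.7500): -0.50083
T_{2}^{(0)} (trapezoid, 4 panels, h=0.3750): -0.60530
T_{1}^{(1)} = -0.50083 + (-0.50083 − 0.00422)/3 = -0.66918
T_{2}^{(1)} = -0.60530 + (-0.60530 − (-0.50083))/3 = -0.64012
T_{2}^{(2)} = -0.64012 + (-0.64012 − (-0.66918))/15 = -0.63818

-0.638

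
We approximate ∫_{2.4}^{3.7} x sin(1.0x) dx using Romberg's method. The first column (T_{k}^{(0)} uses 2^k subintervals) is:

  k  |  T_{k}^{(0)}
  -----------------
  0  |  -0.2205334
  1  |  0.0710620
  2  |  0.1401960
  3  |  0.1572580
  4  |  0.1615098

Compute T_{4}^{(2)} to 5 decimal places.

Richardson extrapolation on the trapezoidal column (denominator 4−1=3):
T_{3}^{(1)} = (4·0.1572580 − 0.1401960) / 3 = 0.1629453
T_{4}^{(1)} = 0.1615098 + (0.1615098 − 0.1572580)/3 = 0.1629271
T_{4}^{(2)} = 0.1629271 + (0.1629271 − 0.1629453)/15 = 0.1629259

0.16293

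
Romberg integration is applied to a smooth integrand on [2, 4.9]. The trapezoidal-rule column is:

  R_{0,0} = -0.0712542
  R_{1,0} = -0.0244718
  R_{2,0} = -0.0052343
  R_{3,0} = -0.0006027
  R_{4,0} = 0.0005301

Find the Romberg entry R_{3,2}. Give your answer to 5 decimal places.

R_{2,1} = (4·(-0.0052343) − (-0.0244718)) / 3 = 0.0011782
R_{3,1} = (4·(-0.0006027) − (-0.0052343)) / 3 = 0.0009412
R_{3,2} = 0.0009412 + (0.0009412 − 0.0011782)/15 = 0.0009254

0.00093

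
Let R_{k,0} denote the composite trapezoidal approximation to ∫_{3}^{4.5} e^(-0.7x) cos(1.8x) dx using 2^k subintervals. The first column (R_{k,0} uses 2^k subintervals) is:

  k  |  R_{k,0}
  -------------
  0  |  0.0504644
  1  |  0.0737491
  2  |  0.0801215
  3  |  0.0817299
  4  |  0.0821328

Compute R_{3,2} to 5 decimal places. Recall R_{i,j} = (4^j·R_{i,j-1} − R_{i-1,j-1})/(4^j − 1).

R_{2,1} = (4·0.0801215 − 0.0737491) / 3 = 0.0822456
R_{3,1} = (4·0.0817299 − 0.0801215) / 3 = 0.0822660
R_{3,2} = 0.0822660 + (0.0822660 − 0.0822456)/15 = 0.0822674

0.08227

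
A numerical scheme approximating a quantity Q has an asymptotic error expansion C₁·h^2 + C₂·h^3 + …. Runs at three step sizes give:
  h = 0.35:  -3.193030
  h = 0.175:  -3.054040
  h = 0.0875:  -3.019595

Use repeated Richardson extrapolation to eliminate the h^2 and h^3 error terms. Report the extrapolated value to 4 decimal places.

First eliminate the h^2 term (factor 2^2 = 4):
  B₁ = (4·(-3.054040) − (-3.193030))/3 = -3.007710
  B₂ = (4·(-3.019595) − (-3.054040))/3 = -3.008113
Then eliminate the h^3 term (factor 2^3 = 8):
  (8·(-3.008113) − (-3.007710))/7 = -3.008171

-3.0082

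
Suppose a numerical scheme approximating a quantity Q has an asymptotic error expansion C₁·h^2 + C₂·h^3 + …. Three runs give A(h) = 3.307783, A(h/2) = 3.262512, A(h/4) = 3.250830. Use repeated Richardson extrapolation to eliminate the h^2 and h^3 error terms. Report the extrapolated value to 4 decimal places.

First eliminate the h^2 term (factor 2^2 = 4):
  B₁ = (4·3.262512 − 3.307783)/3 = 3.247422
  B₂ = (4·3.250830 − 3.262512)/3 = 3.246936
Then eliminate the h^3 term (factor 2^3 = 8):
  (8·3.246936 − 3.247422)/7 = 3.246867

3.2469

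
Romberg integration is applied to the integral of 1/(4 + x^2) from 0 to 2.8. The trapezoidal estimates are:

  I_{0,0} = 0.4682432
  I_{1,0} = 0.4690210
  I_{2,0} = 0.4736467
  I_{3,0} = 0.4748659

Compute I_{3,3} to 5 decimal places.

I_{1,1} = 0.4690210 + (0.4690210 − 0.4682432)/3 = 0.4692803
I_{2,1} = 0.4736467 + (0.4736467 − 0.4690210)/3 = 0.4751886
I_{3,1} = 0.4748659 + (0.4748659 − 0.4736467)/3 = 0.4752723
I_{2,2} = 0.4751886 + (0.4751886 − 0.4692803)/15 = 0.4755825
I_{3,2} = (16·0.4752723 − 0.4751886) / 15 = 0.4752779
I_{3,3} = (64·0.4752779 − 0.4755825) / 63 = 0.4752731

0.47527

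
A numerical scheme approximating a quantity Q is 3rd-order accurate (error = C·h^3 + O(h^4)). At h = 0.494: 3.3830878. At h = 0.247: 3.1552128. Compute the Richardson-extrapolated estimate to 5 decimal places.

The leading error scales as h^3; refining by a factor of 2 reduces it by 2^3 = 8.
Extrapolated value = (8·A(h/2) − A(h)) / (8 − 1)
= (8·3.1552128 − 3.3830878) / 7
= 21.8586146 / 7 = 3.1226592

3.12266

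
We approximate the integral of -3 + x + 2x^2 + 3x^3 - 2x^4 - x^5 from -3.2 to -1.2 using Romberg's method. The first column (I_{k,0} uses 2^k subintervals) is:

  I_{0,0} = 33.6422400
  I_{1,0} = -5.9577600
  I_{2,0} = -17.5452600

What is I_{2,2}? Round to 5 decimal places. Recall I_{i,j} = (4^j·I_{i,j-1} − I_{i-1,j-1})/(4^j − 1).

I_{1,1} = (4·(-5.9577600) − 33.6422400) / 3 = -19.1577600
I_{2,1} = -17.5452600 + (-17.5452600 − (-5.9577600))/3 = -21.4077600
I_{2,2} = -21.4077600 + (-21.4077600 − (-19.1577600))/15 = -21.5577600

-21.55776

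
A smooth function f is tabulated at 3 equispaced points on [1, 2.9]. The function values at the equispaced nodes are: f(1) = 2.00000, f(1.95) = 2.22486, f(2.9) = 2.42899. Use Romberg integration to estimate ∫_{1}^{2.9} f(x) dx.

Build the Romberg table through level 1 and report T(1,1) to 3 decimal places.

T(0,0) (trapezoid, 1 panel, h=1.9000): 4.20754
T(1,0) (trapezoid, 2 panels, h=0.9500): 4.21739
T(1,1) = 4.21739 + (4.21739 − 4.20754)/3 = 4.22067

4.221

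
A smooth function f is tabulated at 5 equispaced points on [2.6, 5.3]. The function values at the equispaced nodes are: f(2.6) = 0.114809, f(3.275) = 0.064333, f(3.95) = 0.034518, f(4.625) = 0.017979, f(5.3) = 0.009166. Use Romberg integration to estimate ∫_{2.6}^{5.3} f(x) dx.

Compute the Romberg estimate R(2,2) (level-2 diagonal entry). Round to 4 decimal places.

0.1175

R(0,0) (trapezoid, 1 panel, h=2.7000): 0.167366
R(1,0) (trapezoid, 2 panels, h=1.3500): 0.130282
R(2,0) (trapezoid, 4 panels, h=0.6750): 0.120702
R(1,1) = 0.130282 + (0.130282 − 0.167366)/3 = 0.117921
R(2,1) = 0.120702 + (0.120702 − 0.130282)/3 = 0.117509
R(2,2) = 0.117509 + (0.117509 − 0.117921)/15 = 0.117482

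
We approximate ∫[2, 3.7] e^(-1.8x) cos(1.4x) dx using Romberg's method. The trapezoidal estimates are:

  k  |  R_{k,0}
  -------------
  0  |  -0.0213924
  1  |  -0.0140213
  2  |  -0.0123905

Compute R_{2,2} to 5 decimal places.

Richardson extrapolation on the trapezoidal column (denominator 4−1=3):
R_{1,1} = (4·(-0.0140213) − (-0.0213924)) / 3 = -0.0115643
R_{2,1} = -0.0123905 + (-0.0123905 − (-0.0140213))/3 = -0.0118469
R_{2,2} = (16·(-0.0118469) − (-0.0115643)) / 15 = -0.0118657
(Column j=1 coincides with Simpson's rule on the same nodes.)

-0.01187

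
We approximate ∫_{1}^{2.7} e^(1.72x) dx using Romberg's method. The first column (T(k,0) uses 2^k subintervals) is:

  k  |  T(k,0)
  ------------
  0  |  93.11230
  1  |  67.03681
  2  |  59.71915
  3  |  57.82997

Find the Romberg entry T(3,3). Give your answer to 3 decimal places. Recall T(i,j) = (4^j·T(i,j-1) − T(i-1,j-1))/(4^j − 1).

57.195

Richardson extrapolation on the trapezoidal column (denominator 4−1=3):
T(1,1) = 67.03681 + (67.03681 − 93.11230)/3 = 58.34498
T(2,1) = 59.71915 + (59.71915 − 67.03681)/3 = 57.27993
T(3,1) = 57.82997 + (57.82997 − 59.71915)/3 = 57.20024
T(2,2) = 57.27993 + (57.27993 − 58.34498)/15 = 57.20893
T(3,2) = 57.20024 + (57.20024 − 57.27993)/15 = 57.19493
T(3,3) = 57.19493 + (57.19493 − 57.20893)/63 = 57.19471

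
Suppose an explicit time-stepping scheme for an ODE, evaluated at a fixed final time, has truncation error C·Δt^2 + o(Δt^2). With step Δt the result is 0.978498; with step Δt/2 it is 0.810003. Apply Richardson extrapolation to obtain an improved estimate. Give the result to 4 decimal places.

Extrapolated value = (4·A(Δt/2) − A(Δt)) / (4 − 1)
= (4·0.810003 − 0.978498) / 3
= 2.261514 / 3 = 0.753838

0.7538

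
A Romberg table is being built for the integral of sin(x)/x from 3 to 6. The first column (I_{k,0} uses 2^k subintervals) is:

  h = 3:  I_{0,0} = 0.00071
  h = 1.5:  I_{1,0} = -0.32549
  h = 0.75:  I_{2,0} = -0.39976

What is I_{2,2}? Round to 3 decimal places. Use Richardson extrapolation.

-0.424

Richardson extrapolation on the trapezoidal column (denominator 4−1=3):
I_{1,1} = -0.32549 + (-0.32549 − 0.00071)/3 = -0.43422
I_{2,1} = (4·(-0.39976) − (-0.32549)) / 3 = -0.42452
I_{2,2} = -0.42452 + (-0.42452 − (-0.43422))/15 = -0.42387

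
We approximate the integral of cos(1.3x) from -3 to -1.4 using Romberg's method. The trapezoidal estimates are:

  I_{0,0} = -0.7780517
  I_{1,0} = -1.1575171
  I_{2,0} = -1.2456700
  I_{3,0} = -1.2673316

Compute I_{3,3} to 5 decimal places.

I_{1,1} = (4·(-1.1575171) − (-0.7780517)) / 3 = -1.2840056
I_{2,1} = -1.2456700 + (-1.2456700 − (-1.1575171))/3 = -1.2750543
I_{3,1} = (4·(-1.2673316) − (-1.2456700)) / 3 = -1.2745521
I_{2,2} = -1.2750543 + (-1.2750543 − (-1.2840056))/15 = -1.2744575
I_{3,2} = (16·(-1.2745521) − (-1.2750543)) / 15 = -1.2745186
I_{3,3} = (64·(-1.2745186) − (-1.2744575)) / 63 = -1.2745196

-1.27452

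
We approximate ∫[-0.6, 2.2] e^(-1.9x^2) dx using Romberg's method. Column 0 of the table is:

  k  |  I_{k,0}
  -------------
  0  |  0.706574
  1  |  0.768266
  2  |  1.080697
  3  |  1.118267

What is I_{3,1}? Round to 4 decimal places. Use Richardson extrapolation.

1.1308

Richardson extrapolation on the trapezoidal column (denominator 4−1=3):
I_{3,1} = 1.118267 + (1.118267 − 1.080697)/3 = 1.130790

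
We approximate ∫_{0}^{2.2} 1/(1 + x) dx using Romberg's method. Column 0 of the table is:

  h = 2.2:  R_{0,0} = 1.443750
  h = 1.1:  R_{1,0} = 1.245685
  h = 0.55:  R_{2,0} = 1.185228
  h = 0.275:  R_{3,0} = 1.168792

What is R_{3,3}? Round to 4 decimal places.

R_{1,1} = (4·1.245685 − 1.443750) / 3 = 1.179663
R_{2,1} = (4·1.185228 − 1.245685) / 3 = 1.165076
R_{3,1} = 1.168792 + (1.168792 − 1.185228)/3 = 1.163313
R_{2,2} = 1.165076 + (1.165076 − 1.179663)/15 = 1.164104
R_{3,2} = 1.163313 + (1.163313 − 1.165076)/15 = 1.163195
R_{3,3} = 1.163195 + (1.163195 − 1.164104)/63 = 1.163181
(Column j=1 coincides with Simpson's rule on the same nodes.)

1.1632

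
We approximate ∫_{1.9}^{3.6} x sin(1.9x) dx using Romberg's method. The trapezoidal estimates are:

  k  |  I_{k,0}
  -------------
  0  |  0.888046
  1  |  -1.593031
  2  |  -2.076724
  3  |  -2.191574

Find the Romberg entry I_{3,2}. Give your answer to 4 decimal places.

-2.2293

Richardson extrapolation on the trapezoidal column (denominator 4−1=3):
I_{2,1} = -2.076724 + (-2.076724 − (-1.593031))/3 = -2.237955
I_{3,1} = -2.191574 + (-2.191574 − (-2.076724))/3 = -2.229857
I_{3,2} = -2.229857 + (-2.229857 − (-2.237955))/15 = -2.229317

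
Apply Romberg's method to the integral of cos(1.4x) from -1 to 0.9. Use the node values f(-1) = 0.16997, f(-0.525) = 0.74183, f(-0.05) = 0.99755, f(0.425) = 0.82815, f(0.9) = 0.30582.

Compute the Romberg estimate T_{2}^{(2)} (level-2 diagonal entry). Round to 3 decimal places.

1.384

T_{0}^{(0)} (trapezoid, 1 panel, h=1.9000): 0.45200
T_{1}^{(0)} (trapezoid, 2 panels, h=0.9500): 1.17367
T_{2}^{(0)} (trapezoid, 4 panels, h=0.4750): 1.33258
T_{1}^{(1)} = 1.17367 + (1.17367 − 0.45200)/3 = 1.41423
T_{2}^{(1)} = 1.33258 + (1.33258 − 1.17367)/3 = 1.38555
T_{2}^{(2)} = 1.38555 + (1.38555 − 1.41423)/15 = 1.38364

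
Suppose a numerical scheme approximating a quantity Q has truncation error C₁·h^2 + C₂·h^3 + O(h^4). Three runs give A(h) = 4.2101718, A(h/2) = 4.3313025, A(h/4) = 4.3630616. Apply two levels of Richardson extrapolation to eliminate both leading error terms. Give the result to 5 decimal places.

4.37393

First eliminate the h^2 term (factor 2^2 = 4):
  B₁ = (4·4.3313025 − 4.2101718)/3 = 4.3716794
  B₂ = (4·4.3630616 − 4.3313025)/3 = 4.3736480
Then eliminate the h^3 term (factor 2^3 = 8):
  (8·4.3736480 − 4.3716794)/7 = 4.3739292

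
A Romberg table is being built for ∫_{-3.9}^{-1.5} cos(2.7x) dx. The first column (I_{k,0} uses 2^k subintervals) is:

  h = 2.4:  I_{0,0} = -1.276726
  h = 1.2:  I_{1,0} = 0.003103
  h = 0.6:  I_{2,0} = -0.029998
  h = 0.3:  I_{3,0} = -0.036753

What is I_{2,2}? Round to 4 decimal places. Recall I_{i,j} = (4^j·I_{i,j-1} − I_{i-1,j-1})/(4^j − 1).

Richardson extrapolation on the trapezoidal column (denominator 4−1=3):
I_{1,1} = 0.003103 + (0.003103 − (-1.276726))/3 = 0.429713
I_{2,1} = (4·(-0.029998) − 0.003103) / 3 = -0.041032
I_{2,2} = (16·(-0.041032) − 0.429713) / 15 = -0.072415

-0.0724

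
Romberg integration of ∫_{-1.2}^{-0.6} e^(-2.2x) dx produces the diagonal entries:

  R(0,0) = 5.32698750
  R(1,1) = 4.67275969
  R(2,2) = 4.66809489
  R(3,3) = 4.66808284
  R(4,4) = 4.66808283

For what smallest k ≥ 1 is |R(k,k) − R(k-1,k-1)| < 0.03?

|R(1,1) − R(0,0)| = 0.65422781 ≥ 0.03
|R(2,2) − R(1,1)| = 0.00466480 < 0.03

k = 2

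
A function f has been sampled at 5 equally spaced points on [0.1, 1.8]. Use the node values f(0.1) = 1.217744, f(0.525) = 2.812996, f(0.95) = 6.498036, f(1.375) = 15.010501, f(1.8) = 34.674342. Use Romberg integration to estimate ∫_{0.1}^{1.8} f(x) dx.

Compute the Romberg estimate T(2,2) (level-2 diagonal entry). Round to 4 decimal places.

16.9919

T(0,0) (trapezoid, 1 panel, h=1.7000): 30.508273
T(1,0) (trapezoid, 2 panels, h=0.8500): 20.777467
T(2,0) (trapezoid, 4 panels, h=0.4250): 17.963720
T(1,1) = 20.777467 + (20.777467 − 30.508273)/3 = 17.533865
T(2,1) = 17.963720 + (17.963720 − 20.777467)/3 = 17.025804
T(2,2) = 17.025804 + (17.025804 − 17.533865)/15 = 16.991933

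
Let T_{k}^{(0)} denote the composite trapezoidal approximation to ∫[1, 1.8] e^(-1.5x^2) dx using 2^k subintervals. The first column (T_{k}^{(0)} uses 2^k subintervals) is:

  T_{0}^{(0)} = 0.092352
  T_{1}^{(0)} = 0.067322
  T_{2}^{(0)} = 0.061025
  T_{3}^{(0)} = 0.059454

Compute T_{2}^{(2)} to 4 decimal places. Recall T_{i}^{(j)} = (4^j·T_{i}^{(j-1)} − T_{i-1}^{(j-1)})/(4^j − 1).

0.0589

Richardson extrapolation on the trapezoidal column (denominator 4−1=3):
T_{1}^{(1)} = 0.067322 + (0.067322 − 0.092352)/3 = 0.058979
T_{2}^{(1)} = (4·0.061025 − 0.067322) / 3 = 0.058926
T_{2}^{(2)} = 0.058926 + (0.058926 − 0.058979)/15 = 0.058922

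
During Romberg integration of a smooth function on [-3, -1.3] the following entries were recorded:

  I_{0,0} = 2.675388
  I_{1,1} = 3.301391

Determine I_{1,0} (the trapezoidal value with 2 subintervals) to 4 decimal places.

3.1449

From I_{1,1} = (4·I_{1,0} − I_{0,0})/3, solve for I_{1,0}:
4·I_{1,0} = 3·3.301391 + 2.675388 = 12.579561
I_{1,0} = 3.144890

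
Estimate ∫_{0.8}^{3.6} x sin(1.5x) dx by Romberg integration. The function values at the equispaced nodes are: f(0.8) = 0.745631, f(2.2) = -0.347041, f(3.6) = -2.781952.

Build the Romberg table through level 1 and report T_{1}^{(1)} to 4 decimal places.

-1.5981

T_{0}^{(0)} (trapezoid, 1 panel, h=2.8000): -2.850849
T_{1}^{(0)} (trapezoid, 2 panels, h=1.4000): -1.911282
T_{1}^{(1)} = -1.911282 + (-1.911282 − (-2.850849))/3 = -1.598093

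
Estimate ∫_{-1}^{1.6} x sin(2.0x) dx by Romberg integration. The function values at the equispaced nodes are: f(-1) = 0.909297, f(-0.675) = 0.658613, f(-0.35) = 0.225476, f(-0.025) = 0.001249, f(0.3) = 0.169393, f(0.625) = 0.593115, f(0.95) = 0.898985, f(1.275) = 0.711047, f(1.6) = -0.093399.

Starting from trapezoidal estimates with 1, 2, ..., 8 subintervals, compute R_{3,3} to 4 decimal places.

1.2188

R_{0,0} (trapezoid, 1 panel, h=2.6000): 1.060667
R_{1,0} (trapezoid, 2 panels, h=1.3000): 0.750545
R_{2,0} (trapezoid, 4 panels, h=0.6500): 1.106172
R_{3,0} (trapezoid, 8 panels, h=0.3250): 1.191394
R_{1,1} = 0.750545 + (0.750545 − 1.060667)/3 = 0.647171
R_{2,1} = 1.106172 + (1.106172 − 0.750545)/3 = 1.224714
R_{3,1} = 1.191394 + (1.191394 − 1.106172)/3 = 1.219801
R_{2,2} = 1.224714 + (1.224714 − 0.647171)/15 = 1.263217
R_{3,2} = 1.219801 + (1.219801 − 1.224714)/15 = 1.219473
R_{3,3} = 1.219473 + (1.219473 − 1.263217)/63 = 1.218779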